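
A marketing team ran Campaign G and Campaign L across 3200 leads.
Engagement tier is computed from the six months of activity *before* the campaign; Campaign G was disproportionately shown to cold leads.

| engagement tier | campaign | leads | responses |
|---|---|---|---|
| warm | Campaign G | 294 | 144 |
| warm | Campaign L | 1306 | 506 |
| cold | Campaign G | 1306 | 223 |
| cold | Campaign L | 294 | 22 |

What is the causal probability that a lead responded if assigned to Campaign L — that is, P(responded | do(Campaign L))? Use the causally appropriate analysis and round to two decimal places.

0.23

Engagement tier differs across campaigns for reasons unrelated to any effect of the campaign itself, and it separately predicts the outcome — a classic confounder. We must compare within engagement tier levels.
Standardising Campaign L to the population engagement tier mix: 0.500·506/1306 + 0.500·22/294 = 0.231.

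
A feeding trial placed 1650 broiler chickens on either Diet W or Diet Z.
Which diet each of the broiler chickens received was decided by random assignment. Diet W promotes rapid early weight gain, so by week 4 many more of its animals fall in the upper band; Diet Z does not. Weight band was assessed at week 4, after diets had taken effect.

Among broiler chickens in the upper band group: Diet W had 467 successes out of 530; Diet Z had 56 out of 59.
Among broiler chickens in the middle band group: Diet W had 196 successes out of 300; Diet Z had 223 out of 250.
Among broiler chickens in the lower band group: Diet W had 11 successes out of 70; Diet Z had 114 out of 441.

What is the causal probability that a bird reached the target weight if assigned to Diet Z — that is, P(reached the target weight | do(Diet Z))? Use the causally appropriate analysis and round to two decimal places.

Week-4 weight band here is a post-treatment variable shaped by the diet; conditioning on it would introduce bias rather than remove it. The overall comparison is the causal one.
So P(outcome | do(Diet Z)) is just the pooled rate for Diet Z: 393/750 = 0.524.

0.52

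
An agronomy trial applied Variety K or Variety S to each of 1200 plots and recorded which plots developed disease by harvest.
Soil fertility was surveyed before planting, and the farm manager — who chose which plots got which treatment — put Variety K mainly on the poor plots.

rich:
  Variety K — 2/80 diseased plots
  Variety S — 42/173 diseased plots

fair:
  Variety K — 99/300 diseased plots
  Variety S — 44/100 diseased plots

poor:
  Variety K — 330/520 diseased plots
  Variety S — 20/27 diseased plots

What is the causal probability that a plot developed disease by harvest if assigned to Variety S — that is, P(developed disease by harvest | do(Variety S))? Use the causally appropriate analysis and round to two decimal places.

Within every soil fertility level Variety K has the lower rate, yet pooled Variety S does — Simpson's reversal.
The imbalance in soil fertility arose from how plots were allocated, not from anything the variety did; and soil fertility independently affects the outcome. The pooled gap is confounded — condition on soil fertility.
Standardising Variety S to the population soil fertility mix: 0.211·42/173 + 0.333·44/100 + 0.456·20/27 = 0.536.

0.54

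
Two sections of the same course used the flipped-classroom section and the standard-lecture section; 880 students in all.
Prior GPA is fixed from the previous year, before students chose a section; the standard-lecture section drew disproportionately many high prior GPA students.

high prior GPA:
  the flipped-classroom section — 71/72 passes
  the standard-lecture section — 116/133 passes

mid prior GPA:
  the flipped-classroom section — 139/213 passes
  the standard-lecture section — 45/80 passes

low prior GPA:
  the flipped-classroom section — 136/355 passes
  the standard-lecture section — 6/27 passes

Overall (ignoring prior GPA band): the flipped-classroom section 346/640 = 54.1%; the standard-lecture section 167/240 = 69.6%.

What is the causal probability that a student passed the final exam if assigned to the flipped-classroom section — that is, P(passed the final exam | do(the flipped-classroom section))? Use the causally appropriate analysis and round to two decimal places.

0.61

The stratified and pooled comparisons disagree (the flipped-classroom section wins within each prior GPA band; the standard-lecture section wins overall), so the answer turns on the causal role of prior GPA band.
The imbalance in prior GPA band arose from how students were allocated, not from anything the teaching method did; and prior GPA band independently affects the outcome. The pooled gap is confounded — condition on prior GPA band.
Standardising the flipped-classroom section to the population prior GPA band mix: 0.233·71/72 + 0.333·139/213 + 0.434·136/355 = 0.613.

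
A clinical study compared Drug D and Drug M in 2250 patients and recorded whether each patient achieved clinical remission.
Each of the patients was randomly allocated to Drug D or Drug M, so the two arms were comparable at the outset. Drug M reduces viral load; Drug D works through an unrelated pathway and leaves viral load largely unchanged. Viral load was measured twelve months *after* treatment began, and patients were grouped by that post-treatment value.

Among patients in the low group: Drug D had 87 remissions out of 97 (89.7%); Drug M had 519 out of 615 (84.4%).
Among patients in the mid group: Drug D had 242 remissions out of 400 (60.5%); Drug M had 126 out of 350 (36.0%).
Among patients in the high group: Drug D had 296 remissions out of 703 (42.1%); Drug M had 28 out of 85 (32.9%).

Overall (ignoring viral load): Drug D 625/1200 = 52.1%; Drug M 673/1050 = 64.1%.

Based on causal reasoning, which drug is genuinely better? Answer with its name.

Drug M

Viral load is downstream of the drug. One should not condition on a consequence of treatment, so the overall rates are the right comparison.
Pooled: Drug D 52.1% vs Drug M 64.1%; Drug M is higher overall.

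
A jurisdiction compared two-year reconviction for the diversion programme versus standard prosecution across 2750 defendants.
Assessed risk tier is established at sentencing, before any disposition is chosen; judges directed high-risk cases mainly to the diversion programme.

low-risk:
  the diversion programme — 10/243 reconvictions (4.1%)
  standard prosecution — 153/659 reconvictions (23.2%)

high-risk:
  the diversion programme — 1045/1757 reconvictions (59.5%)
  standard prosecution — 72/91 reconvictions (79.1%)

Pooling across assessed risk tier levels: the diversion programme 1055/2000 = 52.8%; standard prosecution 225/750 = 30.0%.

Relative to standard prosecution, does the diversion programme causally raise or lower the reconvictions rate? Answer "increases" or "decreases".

the diversion programme is lower inside every assessed risk tier stratum but standard prosecution is lower in aggregate. Whether to stratify depends on how assessed risk tier relates to the disposition.
Nothing the disposition does changes assessed risk tier; the imbalance is an allocation artefact. With assessed risk tier also predicting the outcome, the pooled figure is confounded, and the within-stratum comparison is the causal one.
Within each level — low-risk: 4.1% vs 23.2%; high-risk: 59.5% vs 79.1% — the diversion programme is lower every time.

decreases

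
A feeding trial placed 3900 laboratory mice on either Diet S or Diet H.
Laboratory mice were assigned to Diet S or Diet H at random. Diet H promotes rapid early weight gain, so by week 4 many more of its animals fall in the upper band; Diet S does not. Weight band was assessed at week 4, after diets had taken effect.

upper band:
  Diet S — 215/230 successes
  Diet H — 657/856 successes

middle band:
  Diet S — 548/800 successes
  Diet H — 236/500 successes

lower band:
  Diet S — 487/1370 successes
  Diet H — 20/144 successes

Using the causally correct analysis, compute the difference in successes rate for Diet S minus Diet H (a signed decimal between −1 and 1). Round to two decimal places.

Diet S is higher inside every week-4 weight band stratum but Diet H is higher in aggregate. Whether to stratify depends on how week-4 weight band relates to the diet.
Week-4 weight band lies on the pathway diet → week-4 weight band → outcome, so adjusting for it blocks the indirect effect. For the total causal effect of diet, use the unadjusted pooled rates.
The causal difference is the pooled difference: 0.521 − 0.609 = -0.088.

-0.09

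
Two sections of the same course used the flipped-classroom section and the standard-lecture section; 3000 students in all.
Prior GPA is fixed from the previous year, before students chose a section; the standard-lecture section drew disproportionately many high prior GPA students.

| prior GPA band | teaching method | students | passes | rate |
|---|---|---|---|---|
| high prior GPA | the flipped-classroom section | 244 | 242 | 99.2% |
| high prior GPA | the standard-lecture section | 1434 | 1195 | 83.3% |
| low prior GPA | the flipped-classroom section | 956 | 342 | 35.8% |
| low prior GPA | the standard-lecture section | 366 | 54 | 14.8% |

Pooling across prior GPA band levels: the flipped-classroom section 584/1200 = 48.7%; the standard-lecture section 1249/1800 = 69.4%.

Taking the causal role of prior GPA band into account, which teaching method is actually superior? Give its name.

the flipped-classroom section

Prior GPA band differs across teaching methods for reasons unrelated to any effect of the teaching method itself, and it separately predicts the outcome — a classic confounder. We must compare within prior GPA band levels.
Within each level — high prior GPA: 99.2% vs 83.3%; low prior GPA: 35.8% vs 14.8% — the flipped-classroom section is higher every time.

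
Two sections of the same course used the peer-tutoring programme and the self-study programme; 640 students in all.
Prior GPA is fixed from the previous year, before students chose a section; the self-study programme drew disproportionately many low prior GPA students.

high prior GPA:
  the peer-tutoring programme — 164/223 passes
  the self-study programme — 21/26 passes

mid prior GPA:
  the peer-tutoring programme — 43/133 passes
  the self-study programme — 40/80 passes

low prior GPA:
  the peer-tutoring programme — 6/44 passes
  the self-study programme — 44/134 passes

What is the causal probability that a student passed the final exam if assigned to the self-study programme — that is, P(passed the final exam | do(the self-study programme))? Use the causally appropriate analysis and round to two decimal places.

0.57

Nothing the teaching method does changes prior GPA band; the imbalance is an allocation artefact. With prior GPA band also predicting the outcome, the pooled figure is confounded, and the within-stratum comparison is the causal one.
Standardising the self-study programme to the population prior GPA band mix: 0.389·21/26 + 0.333·40/80 + 0.278·44/134 = 0.572.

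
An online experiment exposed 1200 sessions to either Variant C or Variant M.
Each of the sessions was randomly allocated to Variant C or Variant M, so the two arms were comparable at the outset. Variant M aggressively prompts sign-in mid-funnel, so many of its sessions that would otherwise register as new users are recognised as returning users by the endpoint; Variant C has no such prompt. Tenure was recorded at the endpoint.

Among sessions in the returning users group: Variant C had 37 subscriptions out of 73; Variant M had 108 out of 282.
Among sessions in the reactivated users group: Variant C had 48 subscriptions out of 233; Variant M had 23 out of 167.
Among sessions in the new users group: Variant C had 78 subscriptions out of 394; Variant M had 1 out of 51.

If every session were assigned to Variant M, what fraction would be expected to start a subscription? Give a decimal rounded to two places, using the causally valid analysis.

User tenure here is a post-treatment variable shaped by the variant; conditioning on it would introduce bias rather than remove it. The overall comparison is the causal one.
So P(outcome | do(Variant M)) is just the pooled rate for Variant M: 132/500 = 0.264.

0.26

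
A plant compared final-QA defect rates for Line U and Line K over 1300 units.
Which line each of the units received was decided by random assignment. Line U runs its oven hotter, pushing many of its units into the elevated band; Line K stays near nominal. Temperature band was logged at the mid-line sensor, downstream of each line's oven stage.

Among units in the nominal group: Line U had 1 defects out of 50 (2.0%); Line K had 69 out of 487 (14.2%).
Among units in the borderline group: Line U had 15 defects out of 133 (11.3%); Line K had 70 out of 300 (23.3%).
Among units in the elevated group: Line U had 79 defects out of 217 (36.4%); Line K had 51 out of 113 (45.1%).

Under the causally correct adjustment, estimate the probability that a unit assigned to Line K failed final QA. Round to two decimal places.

0.21

The in-process temperature band-specific comparison favours Line U throughout, but the pooled figures favour Line K. The question is whether to condition on in-process temperature band.
Because the line influences in-process temperature band, in-process temperature band is a post-treatment mediator, not a confounder. Stratifying on it would bias the estimate; the causal effect is the crude pooled difference.
So P(outcome | do(Line K)) is just the pooled rate for Line K: 190/900 = 0.211.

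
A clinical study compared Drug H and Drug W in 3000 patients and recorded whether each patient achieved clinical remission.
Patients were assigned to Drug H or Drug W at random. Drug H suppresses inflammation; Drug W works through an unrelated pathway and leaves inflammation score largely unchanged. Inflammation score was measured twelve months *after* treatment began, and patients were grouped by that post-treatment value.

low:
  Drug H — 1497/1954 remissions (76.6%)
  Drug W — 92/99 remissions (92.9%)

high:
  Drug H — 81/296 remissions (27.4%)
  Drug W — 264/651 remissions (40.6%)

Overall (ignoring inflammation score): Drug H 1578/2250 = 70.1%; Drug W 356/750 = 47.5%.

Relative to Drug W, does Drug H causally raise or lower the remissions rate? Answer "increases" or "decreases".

Inflammation score here is a post-treatment variable shaped by the drug; conditioning on it would introduce bias rather than remove it. The overall comparison is the causal one.
Pooled: Drug H 70.1% vs Drug W 47.5%; Drug H is higher overall.

increases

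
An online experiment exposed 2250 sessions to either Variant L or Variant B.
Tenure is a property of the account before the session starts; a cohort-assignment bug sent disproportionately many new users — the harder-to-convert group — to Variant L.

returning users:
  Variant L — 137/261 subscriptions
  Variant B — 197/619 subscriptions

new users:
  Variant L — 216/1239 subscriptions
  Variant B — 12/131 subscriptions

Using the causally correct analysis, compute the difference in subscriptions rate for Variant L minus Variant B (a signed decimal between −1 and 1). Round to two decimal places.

+0.13

Since user tenure is a pre-existing factor (not a product of the variant) and it affects the outcome on its own, it is a confounder. The stratified rates, not the pooled rate, identify the causal effect.
Adjusting over the population distribution of user tenure: 0.391·(0.525−0.318) + 0.609·(0.174−0.092) = +0.131.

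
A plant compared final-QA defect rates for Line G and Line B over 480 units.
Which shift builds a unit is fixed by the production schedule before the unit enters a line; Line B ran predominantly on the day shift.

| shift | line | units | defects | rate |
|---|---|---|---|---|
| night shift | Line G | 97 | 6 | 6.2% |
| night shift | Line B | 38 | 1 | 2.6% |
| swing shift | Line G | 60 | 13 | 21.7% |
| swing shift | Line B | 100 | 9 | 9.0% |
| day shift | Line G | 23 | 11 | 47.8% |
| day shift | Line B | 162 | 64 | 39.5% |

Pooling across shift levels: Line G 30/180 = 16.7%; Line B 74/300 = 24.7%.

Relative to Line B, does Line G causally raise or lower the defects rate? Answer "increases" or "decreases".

The stratified and pooled comparisons disagree (Line B wins within each shift; Line G wins overall), so the answer turns on the causal role of shift.
Shift differs across lines for reasons unrelated to any effect of the line itself, and it separately predicts the outcome — a classic confounder. We must compare within shift levels.
Within each level — night shift: 6.2% vs 2.6%; swing shift: 21.7% vs 9.0%; day shift: 47.8% vs 39.5% — Line B is lower every time.

increases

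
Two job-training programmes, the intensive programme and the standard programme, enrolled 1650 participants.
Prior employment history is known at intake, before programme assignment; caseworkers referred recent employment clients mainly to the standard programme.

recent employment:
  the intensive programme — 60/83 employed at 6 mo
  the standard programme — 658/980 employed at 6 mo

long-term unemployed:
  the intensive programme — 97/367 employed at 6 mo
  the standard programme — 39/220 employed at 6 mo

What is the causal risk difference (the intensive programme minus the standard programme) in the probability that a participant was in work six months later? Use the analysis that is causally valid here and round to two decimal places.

Nothing the programme does changes prior employment history; the imbalance is an allocation artefact. With prior employment history also predicting the outcome, the pooled figure is confounded, and the within-stratum comparison is the causal one.
Adjusting over the population distribution of prior employment history: 0.644·(0.723−0.671) + 0.356·(0.264−0.177) = +0.064.

+0.06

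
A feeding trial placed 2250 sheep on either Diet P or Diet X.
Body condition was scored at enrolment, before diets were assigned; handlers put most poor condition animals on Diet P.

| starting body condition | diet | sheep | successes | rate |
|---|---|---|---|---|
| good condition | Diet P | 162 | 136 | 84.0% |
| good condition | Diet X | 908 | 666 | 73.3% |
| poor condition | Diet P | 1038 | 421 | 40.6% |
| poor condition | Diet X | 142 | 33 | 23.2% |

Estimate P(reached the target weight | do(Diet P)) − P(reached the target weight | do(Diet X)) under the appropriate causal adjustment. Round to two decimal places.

+0.14

Starting body condition is set before the diet has any effect — it is not caused by the diet — and it independently drives the outcome. That makes it a confounder, so the causal comparison is within starting body condition levels.
Adjusting over the population distribution of starting body condition: 0.476·(0.840−0.733) + 0.524·(0.406−0.232) = +0.141.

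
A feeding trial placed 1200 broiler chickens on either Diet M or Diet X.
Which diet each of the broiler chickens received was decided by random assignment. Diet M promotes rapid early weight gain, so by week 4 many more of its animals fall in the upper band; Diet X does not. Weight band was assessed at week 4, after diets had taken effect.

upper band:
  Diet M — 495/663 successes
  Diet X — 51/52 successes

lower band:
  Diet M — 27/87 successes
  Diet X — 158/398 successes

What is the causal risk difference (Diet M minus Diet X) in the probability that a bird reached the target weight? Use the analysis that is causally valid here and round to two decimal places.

Week-4 weight band lies on the pathway diet → week-4 weight band → outcome, so adjusting for it blocks the indirect effect. For the total causal effect of diet, use the unadjusted pooled rates.
The causal difference is the pooled difference: 0.696 − 0.464 = +0.232.

+0.23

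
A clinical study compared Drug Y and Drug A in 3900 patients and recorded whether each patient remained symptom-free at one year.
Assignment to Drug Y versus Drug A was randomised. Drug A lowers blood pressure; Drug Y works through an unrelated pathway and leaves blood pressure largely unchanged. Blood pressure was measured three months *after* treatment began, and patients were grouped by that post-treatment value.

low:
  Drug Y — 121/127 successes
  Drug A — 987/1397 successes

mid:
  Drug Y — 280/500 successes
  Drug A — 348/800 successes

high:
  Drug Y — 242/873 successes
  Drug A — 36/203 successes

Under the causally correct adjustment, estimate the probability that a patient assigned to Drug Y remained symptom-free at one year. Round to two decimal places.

Blood pressure is recorded after the drug and is itself shifted by it — it sits on the causal path from drug to outcome. Conditioning on a mediator would strip out part of the effect we want; the pooled comparison gives the total causal effect.
So P(outcome | do(Drug Y)) is just the pooled rate for Drug Y: 643/1500 = 0.429.

0.43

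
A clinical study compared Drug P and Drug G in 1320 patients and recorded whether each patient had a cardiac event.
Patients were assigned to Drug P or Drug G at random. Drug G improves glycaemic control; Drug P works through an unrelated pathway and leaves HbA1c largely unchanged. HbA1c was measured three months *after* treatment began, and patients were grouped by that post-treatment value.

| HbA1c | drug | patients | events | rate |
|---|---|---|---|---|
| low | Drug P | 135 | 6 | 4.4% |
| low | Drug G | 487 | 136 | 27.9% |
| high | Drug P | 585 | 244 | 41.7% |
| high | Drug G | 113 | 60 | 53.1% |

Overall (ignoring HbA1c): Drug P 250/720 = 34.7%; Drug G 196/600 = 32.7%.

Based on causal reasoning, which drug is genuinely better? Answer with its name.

Stratifying would compare drugs among patients the drugs themselves sorted into HbA1c groups — a form of selection on an intermediate. The unconditioned pooled rates give the total causal effect.
Pooled: Drug P 34.7% vs Drug G 32.7%; Drug G is lower overall.

Drug G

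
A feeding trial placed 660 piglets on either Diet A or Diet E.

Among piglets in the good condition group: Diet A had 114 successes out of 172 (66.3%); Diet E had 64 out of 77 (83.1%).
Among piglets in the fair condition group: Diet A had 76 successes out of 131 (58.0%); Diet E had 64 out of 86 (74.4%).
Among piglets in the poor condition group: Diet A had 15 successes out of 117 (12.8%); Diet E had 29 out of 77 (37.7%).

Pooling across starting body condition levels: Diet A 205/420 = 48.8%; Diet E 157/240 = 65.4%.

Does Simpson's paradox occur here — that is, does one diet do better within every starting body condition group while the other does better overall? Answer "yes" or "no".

no

Within each starting body condition level (good condition 66.3% vs 83.1%; fair condition 58.0% vs 74.4%; poor condition 12.8% vs 37.7%), Diet E has the higher rate every time. Pooled: 48.8% vs 65.4% — Diet E has the higher rate overall. They agree.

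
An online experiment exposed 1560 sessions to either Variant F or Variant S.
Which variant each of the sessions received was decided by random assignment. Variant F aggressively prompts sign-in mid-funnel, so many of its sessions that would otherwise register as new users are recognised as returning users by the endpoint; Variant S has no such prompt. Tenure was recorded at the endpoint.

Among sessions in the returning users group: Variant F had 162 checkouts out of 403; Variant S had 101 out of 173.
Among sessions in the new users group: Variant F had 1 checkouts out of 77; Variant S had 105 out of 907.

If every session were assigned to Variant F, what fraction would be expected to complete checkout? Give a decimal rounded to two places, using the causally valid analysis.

0.34

User tenure is recorded after the variant and is itself shifted by it — it sits on the causal path from variant to outcome. Conditioning on a mediator would strip out part of the effect we want; the pooled comparison gives the total causal effect.
So P(outcome | do(Variant F)) is just the pooled rate for Variant F: 163/480 = 0.340.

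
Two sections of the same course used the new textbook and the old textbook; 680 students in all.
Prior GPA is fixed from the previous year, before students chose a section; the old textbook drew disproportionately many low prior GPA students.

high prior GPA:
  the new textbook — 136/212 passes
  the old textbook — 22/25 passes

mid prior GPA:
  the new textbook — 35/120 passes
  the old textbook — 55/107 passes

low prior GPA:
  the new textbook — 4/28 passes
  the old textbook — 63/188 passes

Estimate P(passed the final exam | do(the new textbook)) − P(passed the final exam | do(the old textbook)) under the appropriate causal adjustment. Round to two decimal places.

The prior GPA band-specific comparison favours the old textbook throughout, but the pooled figures favour the new textbook. The question is whether to condition on prior GPA band.
Prior GPA band is set before the teaching method has any effect — it is not caused by the teaching method — and it independently drives the outcome. That makes it a confounder, so the causal comparison is within prior GPA band levels.
Adjusting over the population distribution of prior GPA band: 0.349·(0.642−0.880) + 0.334·(0.292−0.514) + 0.318·(0.143−0.335) = -0.218.

-0.22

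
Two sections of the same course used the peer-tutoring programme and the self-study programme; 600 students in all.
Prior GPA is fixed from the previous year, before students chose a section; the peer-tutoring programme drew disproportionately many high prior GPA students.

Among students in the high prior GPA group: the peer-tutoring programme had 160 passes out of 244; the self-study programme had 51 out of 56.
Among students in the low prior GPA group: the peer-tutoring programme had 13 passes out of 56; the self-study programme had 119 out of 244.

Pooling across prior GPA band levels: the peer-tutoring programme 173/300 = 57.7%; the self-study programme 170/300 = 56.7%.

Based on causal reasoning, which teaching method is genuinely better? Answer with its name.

The prior GPA band-specific comparison favours the self-study programme throughout, but the pooled figures favour the peer-tutoring programme. The question is whether to condition on prior GPA band.
Since prior GPA band is a pre-existing factor (not a product of the teaching method) and it affects the outcome on its own, it is a confounder. The stratified rates, not the pooled rate, identify the causal effect.
Within each level — high prior GPA: 65.6% vs 91.1%; low prior GPA: 23.2% vs 48.8% — the self-study programme is higher every time.

the self-study programme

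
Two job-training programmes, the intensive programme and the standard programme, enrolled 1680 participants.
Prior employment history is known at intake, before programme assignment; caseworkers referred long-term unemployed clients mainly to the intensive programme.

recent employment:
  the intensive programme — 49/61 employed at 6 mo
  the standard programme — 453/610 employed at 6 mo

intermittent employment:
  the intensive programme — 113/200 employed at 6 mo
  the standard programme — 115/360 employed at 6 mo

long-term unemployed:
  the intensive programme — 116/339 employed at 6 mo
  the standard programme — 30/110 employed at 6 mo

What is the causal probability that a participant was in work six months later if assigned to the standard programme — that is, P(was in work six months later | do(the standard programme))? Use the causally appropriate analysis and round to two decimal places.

0.48

The prior employment history-specific comparison favours the intensive programme throughout, but the pooled figures favour the standard programme. The question is whether to condition on prior employment history.
Nothing the programme does changes prior employment history; the imbalance is an allocation artefact. With prior employment history also predicting the outcome, the pooled figure is confounded, and the within-stratum comparison is the causal one.
Standardising the standard programme to the population prior employment history mix: 0.399·453/610 + 0.333·115/360 + 0.267·30/110 = 0.476.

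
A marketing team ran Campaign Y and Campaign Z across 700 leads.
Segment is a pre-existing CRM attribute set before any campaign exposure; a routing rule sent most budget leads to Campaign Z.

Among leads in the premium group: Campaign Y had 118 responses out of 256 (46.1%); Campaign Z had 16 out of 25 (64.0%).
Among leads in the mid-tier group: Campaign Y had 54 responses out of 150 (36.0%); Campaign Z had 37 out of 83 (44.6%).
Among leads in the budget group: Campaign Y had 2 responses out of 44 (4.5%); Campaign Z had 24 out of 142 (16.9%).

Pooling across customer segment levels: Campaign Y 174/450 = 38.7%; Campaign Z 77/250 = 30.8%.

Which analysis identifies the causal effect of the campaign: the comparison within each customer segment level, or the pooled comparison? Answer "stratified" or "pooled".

Nothing the campaign does changes customer segment; the imbalance is an allocation artefact. With customer segment also predicting the outcome, the pooled figure is confounded, and the within-stratum comparison is the causal one.
Within each level — premium: 46.1% vs 64.0%; mid-tier: 36.0% vs 44.6%; budget: 4.5% vs 16.9% — Campaign Z is higher every time.

stratified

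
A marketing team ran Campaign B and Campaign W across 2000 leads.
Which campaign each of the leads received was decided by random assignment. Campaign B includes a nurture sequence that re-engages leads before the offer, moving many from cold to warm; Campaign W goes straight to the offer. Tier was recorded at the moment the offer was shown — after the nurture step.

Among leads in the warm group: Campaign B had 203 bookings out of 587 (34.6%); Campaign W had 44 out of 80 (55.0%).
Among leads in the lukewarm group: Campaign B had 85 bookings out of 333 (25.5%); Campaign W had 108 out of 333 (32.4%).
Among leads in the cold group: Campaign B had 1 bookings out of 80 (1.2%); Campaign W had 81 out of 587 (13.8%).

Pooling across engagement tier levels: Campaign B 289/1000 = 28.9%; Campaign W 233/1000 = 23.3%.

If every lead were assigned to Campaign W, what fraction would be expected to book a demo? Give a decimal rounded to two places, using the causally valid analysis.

Engagement tier here is a post-treatment variable shaped by the campaign; conditioning on it would introduce bias rather than remove it. The overall comparison is the causal one.
So P(outcome | do(Campaign W)) is just the pooled rate for Campaign W: 233/1000 = 0.233.

0.23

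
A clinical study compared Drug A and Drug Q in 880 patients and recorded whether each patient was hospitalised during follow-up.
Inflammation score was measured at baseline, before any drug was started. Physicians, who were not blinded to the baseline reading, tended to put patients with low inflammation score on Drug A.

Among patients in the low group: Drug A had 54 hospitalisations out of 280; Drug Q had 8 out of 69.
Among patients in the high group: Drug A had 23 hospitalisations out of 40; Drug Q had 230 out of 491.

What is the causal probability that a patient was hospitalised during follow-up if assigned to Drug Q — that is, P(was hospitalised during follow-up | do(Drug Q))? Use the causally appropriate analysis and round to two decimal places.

0.33

Inflammation score differs across drugs for reasons unrelated to any effect of the drug itself, and it separately predicts the outcome — a classic confounder. We must compare within inflammation score levels.
Standardising Drug Q to the population inflammation score mix: 0.397·8/69 + 0.603·230/491 = 0.329.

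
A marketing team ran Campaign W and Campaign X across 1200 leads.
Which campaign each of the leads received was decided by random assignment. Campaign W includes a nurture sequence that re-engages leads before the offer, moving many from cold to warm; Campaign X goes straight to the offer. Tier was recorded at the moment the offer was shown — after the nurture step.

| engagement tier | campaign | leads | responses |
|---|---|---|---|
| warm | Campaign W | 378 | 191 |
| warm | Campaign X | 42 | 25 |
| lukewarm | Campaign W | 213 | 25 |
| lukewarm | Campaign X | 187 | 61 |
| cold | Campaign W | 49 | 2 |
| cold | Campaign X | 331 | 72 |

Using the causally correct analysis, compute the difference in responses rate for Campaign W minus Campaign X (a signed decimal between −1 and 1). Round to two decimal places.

+0.06

Engagement tier here is a post-treatment variable shaped by the campaign; conditioning on it would introduce bias rather than remove it. The overall comparison is the causal one.
The causal difference is the pooled difference: 0.341 − 0.282 = +0.058.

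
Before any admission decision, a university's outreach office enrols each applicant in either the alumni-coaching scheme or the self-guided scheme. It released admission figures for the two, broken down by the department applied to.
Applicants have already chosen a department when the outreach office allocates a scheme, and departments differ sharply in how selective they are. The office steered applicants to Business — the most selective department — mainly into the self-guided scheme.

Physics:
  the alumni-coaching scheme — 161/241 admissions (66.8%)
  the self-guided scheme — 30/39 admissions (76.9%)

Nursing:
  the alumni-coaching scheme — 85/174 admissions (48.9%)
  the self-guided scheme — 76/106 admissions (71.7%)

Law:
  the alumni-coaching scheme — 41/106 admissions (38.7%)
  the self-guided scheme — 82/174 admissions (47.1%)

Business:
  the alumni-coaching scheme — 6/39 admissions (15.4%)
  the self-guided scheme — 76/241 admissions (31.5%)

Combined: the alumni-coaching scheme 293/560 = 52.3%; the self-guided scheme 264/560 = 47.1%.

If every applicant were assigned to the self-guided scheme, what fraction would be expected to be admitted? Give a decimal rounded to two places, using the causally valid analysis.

Here department is a common cause — it drives both which outreach scheme a case falls under and the outcome. The crude comparison mixes populations; the stratum-specific rates are the causally relevant ones.
Standardising the self-guided scheme to the population department mix: 0.250·30/39 + 0.250·76/106 + 0.250·82/174 + 0.250·76/241 = 0.568.

0.57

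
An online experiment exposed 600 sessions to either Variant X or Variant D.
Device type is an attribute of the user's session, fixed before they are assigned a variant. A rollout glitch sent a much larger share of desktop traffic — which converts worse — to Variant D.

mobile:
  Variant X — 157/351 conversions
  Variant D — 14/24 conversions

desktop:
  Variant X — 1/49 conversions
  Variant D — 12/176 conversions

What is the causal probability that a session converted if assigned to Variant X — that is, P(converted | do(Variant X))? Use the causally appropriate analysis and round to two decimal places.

0.29

The imbalance in device type arose from how sessions were allocated, not from anything the variant did; and device type independently affects the outcome. The pooled gap is confounded — condition on device type.
Standardising Variant X to the population device type mix: 0.625·157/351 + 0.375·1/49 = 0.287.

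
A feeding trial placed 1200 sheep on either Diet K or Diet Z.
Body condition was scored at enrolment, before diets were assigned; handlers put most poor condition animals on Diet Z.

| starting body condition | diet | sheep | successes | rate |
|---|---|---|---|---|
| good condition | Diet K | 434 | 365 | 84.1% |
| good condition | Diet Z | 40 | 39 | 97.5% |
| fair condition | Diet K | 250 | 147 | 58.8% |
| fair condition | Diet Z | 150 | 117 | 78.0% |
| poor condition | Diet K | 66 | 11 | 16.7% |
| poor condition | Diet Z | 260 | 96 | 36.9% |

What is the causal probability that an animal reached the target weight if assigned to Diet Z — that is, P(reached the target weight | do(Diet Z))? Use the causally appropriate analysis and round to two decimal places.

0.75

Diet Z is higher inside every starting body condition stratum but Diet K is higher in aggregate. Whether to stratify depends on how starting body condition relates to the diet.
Starting body condition differs across diets for reasons unrelated to any effect of the diet itself, and it separately predicts the outcome — a classic confounder. We must compare within starting body condition levels.
Standardising Diet Z to the population starting body condition mix: 0.395·39/40 + 0.333·117/150 + 0.272·96/260 = 0.745.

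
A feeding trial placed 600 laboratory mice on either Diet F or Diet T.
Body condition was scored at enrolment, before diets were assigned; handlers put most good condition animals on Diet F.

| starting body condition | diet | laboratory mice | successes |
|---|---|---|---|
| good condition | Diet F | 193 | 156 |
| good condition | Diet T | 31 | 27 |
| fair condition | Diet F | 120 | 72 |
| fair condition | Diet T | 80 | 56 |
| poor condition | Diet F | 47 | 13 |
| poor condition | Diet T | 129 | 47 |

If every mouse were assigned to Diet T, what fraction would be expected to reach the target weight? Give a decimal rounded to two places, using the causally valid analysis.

Starting body condition is set before the diet has any effect — it is not caused by the diet — and it independently drives the outcome. That makes it a confounder, so the causal comparison is within starting body condition levels.
Standardising Diet T to the population starting body condition mix: 0.373·27/31 + 0.333·56/80 + 0.293·47/129 = 0.665.

0.67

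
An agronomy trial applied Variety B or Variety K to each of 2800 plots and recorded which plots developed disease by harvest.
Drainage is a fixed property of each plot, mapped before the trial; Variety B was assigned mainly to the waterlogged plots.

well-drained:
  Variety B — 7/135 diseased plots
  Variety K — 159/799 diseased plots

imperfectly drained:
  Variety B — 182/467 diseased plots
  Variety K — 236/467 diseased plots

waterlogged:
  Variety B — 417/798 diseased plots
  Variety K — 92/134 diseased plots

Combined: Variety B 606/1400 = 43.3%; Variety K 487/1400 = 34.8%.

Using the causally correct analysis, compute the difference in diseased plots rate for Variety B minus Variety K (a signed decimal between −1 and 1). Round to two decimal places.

Variety B is lower inside every field drainage stratum but Variety K is lower in aggregate. Whether to stratify depends on how field drainage relates to the variety.
Field drainage differs across varietys for reasons unrelated to any effect of the variety itself, and it separately predicts the outcome — a classic confounder. We must compare within field drainage levels.
Adjusting over the population distribution of field drainage: 0.334·(0.052−0.199) + 0.334·(0.390−0.505) + 0.333·(0.523−0.687) = -0.142.

-0.14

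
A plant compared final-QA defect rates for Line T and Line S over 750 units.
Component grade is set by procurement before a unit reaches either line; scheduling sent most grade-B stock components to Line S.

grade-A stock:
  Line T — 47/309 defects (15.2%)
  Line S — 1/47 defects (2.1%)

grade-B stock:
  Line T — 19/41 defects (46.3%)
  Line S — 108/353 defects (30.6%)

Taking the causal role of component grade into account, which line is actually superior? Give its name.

Since component grade is a pre-existing factor (not a product of the line) and it affects the outcome on its own, it is a confounder. The stratified rates, not the pooled rate, identify the causal effect.
Within each level — grade-A stock: 15.2% vs 2.1%; grade-B stock: 46.3% vs 30.6% — Line S is lower every time.

Line S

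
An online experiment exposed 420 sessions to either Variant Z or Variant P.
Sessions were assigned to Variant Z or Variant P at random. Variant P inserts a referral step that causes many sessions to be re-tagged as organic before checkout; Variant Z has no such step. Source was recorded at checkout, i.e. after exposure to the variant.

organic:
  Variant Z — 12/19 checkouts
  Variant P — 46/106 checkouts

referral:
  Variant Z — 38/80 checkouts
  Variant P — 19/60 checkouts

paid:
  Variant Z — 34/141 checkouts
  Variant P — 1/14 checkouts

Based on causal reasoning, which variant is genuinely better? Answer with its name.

Stratifying would compare variants among sessions the variants themselves sorted into traffic source groups — a form of selection on an intermediate. The unconditioned pooled rates give the total causal effect.
Pooled: Variant Z 35.0% vs Variant P 36.7%; Variant P is higher overall.

Variant P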